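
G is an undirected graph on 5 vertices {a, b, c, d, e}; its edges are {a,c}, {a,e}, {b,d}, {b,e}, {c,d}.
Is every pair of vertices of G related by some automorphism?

G is 2-regular and connected on 5 vertices, i.e. the cycle C_5. C_5 has 5 rotations and 5 reflections, so Aut(C_5) ≅ D_5 of order 10. Under this action every vertex can be carried to every other, so G is vertex-transitive.

Yes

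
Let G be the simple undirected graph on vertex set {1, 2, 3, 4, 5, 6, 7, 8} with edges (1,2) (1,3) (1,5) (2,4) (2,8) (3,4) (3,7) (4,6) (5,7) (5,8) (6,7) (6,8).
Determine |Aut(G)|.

G is 3-regular and bipartite on 2^3 = 8 vertices with girth 4; it is the hypercube graph Q_3. Aut(Q_3) consists of the signed permutations of the 3 coordinate axes: 3! permutations times 2^3 sign flips, so |Aut| = 2^3·3! = 48.

48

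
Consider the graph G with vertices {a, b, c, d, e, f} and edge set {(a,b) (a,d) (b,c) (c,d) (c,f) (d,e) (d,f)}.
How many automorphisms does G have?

Degrees alone do not determine every vertex (e.g. a and b both have degree 2), but their neighbour-degree multisets differ: N(a) has degrees [2, 4] while N(b) has degrees [2, 3]. Repeating this refinement separates all vertices, so the only automorphism is the identity.

1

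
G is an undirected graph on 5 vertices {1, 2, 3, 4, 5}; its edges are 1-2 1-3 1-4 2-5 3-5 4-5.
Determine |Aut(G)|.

12

The vertices split by degree into {1, 5} (degree 3) and {2, 3, 4} (degree 2); every edge runs between the two parts, so G is the complete bipartite graph K_{2,3}. Automorphisms preserve the bipartition setwise (since the parts differ in size) and act as S_2 × S_3 within it; |Aut| = 12.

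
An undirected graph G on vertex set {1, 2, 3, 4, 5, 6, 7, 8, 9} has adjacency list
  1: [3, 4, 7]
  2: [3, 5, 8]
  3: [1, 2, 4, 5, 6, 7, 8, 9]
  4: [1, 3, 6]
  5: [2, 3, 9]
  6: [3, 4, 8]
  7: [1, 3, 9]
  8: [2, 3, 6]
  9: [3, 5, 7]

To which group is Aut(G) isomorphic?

D_8

Vertex 3 is the unique vertex of degree 8; the remaining 8 vertices each have degree 3 and induce a cycle, so G is the wheel on 9 vertices with hub 3. With the hub fixed, the remaining symmetry is that of the rim cycle C_8, giving the dihedral group D_8.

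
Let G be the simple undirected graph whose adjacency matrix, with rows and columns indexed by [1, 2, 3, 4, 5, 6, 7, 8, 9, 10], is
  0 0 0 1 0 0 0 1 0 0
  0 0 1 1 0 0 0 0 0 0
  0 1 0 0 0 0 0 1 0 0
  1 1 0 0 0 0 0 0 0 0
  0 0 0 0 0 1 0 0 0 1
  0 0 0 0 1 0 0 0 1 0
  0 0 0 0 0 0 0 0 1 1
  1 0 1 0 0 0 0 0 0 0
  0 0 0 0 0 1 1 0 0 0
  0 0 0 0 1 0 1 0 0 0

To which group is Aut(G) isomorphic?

G has two connected components, {5, 6, 7, 9, 10} and {1, 2, 3, 4, 8}; each is 2-regular, so G = C_5 ⊔ C_5. Aut of a disjoint union of two copies of C_5 is the wreath product D_5 ≀ Z_2, of order 2·10² = 200.

D_5 ≀ Z_2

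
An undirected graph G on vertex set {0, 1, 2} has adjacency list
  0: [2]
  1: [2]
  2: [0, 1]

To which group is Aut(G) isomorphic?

The degree sequence is [1, 1, 2]; the two degree-1 vertices 0 and 1 are the ends of a path, so G = P_3. A path has exactly one nontrivial symmetry — reversal — giving Aut(G) of order 2.

Z_2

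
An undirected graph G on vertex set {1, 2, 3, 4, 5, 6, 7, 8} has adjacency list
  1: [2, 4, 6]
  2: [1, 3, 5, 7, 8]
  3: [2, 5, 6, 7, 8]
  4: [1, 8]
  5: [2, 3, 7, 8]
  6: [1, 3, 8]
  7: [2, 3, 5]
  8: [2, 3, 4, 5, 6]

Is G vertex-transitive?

No

Vertex 4 is the only vertex of degree 2, so every automorphism fixes it; G is not vertex-transitive.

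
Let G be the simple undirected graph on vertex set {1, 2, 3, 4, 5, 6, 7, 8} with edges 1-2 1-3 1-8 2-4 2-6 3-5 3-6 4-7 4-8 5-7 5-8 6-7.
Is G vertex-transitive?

G is 3-regular and bipartite on 2^3 = 8 vertices with girth 4; it is the hypercube graph Q_3. The symmetry group of the 3-cube is the hyperoctahedral group B_3 = Z_2 ≀ S_3, of order 2^3·3! = 48. This group acts transitively on the 8 vertices.

Yes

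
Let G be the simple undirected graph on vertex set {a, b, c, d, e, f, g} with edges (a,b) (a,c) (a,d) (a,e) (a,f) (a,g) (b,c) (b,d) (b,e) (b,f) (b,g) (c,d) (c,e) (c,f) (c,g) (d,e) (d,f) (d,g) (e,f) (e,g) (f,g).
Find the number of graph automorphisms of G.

5040

All 7 vertices are pairwise adjacent: G = K_7. Every bijection on the vertex set is an automorphism of K_7; hence Aut(K_7) ≅ S_7, order 5040.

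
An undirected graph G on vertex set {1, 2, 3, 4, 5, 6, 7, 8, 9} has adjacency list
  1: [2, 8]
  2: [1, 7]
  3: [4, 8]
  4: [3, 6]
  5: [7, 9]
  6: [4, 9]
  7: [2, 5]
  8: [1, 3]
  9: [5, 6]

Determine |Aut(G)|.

18

Every vertex has degree 2 and the graph is connected, so G is the 9-cycle C_9. The automorphisms of the 9-cycle are exactly the symmetries of a regular 9-gon: the dihedral group D_9, |D_9| = 18.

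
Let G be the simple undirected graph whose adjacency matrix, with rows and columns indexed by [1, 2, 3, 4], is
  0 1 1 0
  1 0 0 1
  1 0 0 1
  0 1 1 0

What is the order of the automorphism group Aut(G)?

8

G is 2-regular and bipartite on 2^2 = 4 vertices with girth 4; it is the hypercube graph Q_2. The symmetry group of the 2-cube is the hyperoctahedral group B_2 = Z_2 ≀ S_2, of order 2^2·2! = 8.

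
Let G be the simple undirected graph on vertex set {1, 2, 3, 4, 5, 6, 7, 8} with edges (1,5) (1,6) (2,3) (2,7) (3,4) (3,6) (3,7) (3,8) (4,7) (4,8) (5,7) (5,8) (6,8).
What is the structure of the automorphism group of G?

Degrees alone do not determine every vertex (e.g. 1 and 2 both have degree 2), but their neighbour-degree multisets differ: N(1) has degrees [3, 3] while N(2) has degrees [4, 5]. Repeating this refinement separates all vertices, so the only automorphism is the identity.

1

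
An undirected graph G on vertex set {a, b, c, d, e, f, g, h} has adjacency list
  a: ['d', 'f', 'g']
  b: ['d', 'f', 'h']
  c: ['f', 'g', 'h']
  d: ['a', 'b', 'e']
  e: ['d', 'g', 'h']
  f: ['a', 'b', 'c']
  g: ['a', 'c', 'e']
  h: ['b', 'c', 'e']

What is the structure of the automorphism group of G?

G is 3-regular and bipartite on 2^3 = 8 vertices with girth 4; it is the hypercube graph Q_3. Aut(Q_3) consists of the signed permutations of the 3 coordinate axes: 3! permutations times 2^3 sign flips, so |Aut| = 2^3·3! = 48.

Z_2^3 ⋊ S_3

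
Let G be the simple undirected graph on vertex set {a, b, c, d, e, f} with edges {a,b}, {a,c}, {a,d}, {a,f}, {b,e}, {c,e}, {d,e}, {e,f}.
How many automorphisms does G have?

The vertices split by degree into {a, e} (degree 4) and {b, c, d, f} (degree 2); every edge runs between the two parts, so G is the complete bipartite graph K_{2,4}. The parts have unequal sizes, so no automorphism swaps them; each part is permuted independently, giving S_4 × S_2 of order 4!·2! = 48.

48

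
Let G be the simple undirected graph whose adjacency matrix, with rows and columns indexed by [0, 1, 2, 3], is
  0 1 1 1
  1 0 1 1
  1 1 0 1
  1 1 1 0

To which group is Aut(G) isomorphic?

All 4 vertices are pairwise adjacent: G = K_4. Any permutation of the 4 vertices preserves K_4, so Aut(K_4) = S_4 of order 4! = 24.

the symmetric group on 4 letters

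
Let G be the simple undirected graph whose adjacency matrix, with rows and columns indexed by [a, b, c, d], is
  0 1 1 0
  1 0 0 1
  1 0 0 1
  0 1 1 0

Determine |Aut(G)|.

8

G is 2-regular and bipartite on 2^2 = 4 vertices with girth 4; it is the hypercube graph Q_2. Aut(Q_2) consists of the signed permutations of the 2 coordinate axes: 2! permutations times 2^2 sign flips, so |Aut| = 2^2·2! = 8.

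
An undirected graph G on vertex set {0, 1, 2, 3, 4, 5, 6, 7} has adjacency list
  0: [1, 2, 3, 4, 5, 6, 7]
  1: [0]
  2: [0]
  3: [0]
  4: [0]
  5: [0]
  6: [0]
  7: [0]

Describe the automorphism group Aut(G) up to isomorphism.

Vertex 0 has degree 7 and every other vertex has degree 1, so G is the star K_{1,7} with centre 0. Any automorphism fixes the centre and permutes the 7 leaves freely, so Aut(G) ≅ S_7 of order 7! = 5040.

S_7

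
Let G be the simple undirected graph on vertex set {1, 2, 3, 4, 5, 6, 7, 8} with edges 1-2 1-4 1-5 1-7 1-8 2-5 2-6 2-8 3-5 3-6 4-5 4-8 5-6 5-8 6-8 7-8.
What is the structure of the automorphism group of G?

{e}

The degree sequence is [5, 4, 2, 3, 6, 4, 2, 6]. Checking the degree-preserving permutations of the vertex set shows that none except the identity preserves every edge, so Aut(G) is trivial.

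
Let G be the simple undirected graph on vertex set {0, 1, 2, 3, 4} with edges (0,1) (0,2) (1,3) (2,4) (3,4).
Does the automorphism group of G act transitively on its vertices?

Yes

Every vertex has degree 2 and the graph is connected, so G is the 5-cycle C_5. C_5 has 5 rotations and 5 reflections, so Aut(C_5) ≅ D_5 of order 10. Under this action every vertex can be carried to every other, so G is vertex-transitive.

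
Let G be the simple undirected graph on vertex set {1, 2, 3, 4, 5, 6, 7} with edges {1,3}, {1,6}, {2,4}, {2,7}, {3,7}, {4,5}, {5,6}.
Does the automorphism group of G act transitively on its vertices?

G is 2-regular and connected on 7 vertices, i.e. the cycle C_7. The automorphisms of the 7-cycle are exactly the symmetries of a regular 7-gon: the dihedral group D_7, |D_7| = 14. Under this action every vertex can be carried to every other, so G is vertex-transitive.

Yes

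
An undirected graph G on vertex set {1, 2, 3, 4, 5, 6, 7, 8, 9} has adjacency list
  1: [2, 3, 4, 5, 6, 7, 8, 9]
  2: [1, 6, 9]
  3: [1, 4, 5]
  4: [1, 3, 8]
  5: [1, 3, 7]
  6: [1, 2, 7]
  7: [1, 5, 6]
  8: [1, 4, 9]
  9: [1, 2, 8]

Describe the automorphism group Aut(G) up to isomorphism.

the dihedral group of order 16

Vertex 1 is the unique vertex of degree 8; the remaining 8 vertices each have degree 3 and induce a cycle, so G is the wheel on 9 vertices with hub 1. Every automorphism fixes the hub and acts on the rim 8-cycle, so Aut(G) ≅ Aut(C_8) = D_8 of order 16.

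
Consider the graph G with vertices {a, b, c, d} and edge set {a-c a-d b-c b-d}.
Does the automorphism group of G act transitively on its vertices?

Yes

G is 2-regular and bipartite on 2^2 = 4 vertices with girth 4; it is the hypercube graph Q_2. Aut(Q_2) consists of the signed permutations of the 2 coordinate axes: 2! permutations times 2^2 sign flips, so |Aut| = 2^2·2! = 8. This group acts transitively on the 4 vertices.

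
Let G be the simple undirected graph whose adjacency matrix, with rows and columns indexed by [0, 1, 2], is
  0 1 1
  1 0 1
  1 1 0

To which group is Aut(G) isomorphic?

the symmetric group on 3 letters

Every vertex has degree 2, so G is the complete graph K_3. Every bijection on the vertex set is an automorphism of K_3; hence Aut(K_3) ≅ S_3, order 6.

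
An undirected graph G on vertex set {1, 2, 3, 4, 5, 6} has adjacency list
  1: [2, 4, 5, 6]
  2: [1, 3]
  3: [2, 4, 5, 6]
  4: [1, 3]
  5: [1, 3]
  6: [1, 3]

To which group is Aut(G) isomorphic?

The vertices split by degree into {1, 3} (degree 4) and {2, 4, 5, 6} (degree 2); every edge runs between the two parts, so G is the complete bipartite graph K_{2,4}. Automorphisms preserve the bipartition setwise (since the parts differ in size) and act as S_2 × S_4 within it; |Aut| = 48.

S_2 × S_4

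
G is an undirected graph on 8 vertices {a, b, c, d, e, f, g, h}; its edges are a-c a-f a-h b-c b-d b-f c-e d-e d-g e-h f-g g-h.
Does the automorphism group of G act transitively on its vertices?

G is 3-regular and bipartite on 2^3 = 8 vertices with girth 4; it is the hypercube graph Q_3. Aut(Q_3) consists of the signed permutations of the 3 coordinate axes: 3! permutations times 2^3 sign flips, so |Aut| = 2^3·3! = 48. This group acts transitively on the 8 vertices.

Yes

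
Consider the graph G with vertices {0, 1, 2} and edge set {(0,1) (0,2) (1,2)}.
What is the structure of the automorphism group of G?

the symmetric group on 3 letters

All 3 vertices are pairwise adjacent: G = K_3. Any permutation of the 3 vertices preserves K_3, so Aut(K_3) = S_3 of order 3! = 6.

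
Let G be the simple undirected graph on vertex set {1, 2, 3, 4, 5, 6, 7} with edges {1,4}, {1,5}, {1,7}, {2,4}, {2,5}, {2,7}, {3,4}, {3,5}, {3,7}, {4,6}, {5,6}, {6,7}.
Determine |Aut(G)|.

144

The vertices split by degree into {4, 5, 7} (degree 4) and {1, 2, 3, 6} (degree 3); every edge runs between the two parts, so G is the complete bipartite graph K_{3,4}. The parts have unequal sizes, so no automorphism swaps them; each part is permuted independently, giving S_3 × S_4 of order 3!·4! = 144.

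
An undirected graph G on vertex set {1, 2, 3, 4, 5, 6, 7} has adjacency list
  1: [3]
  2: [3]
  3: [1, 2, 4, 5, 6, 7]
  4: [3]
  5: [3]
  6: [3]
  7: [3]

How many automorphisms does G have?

720

Vertex 3 has degree 6 and every other vertex has degree 1, so G is the star K_{1,6} with centre 3. Any automorphism fixes the centre and permutes the 6 leaves freely, so Aut(G) ≅ S_6 of order 6! = 720.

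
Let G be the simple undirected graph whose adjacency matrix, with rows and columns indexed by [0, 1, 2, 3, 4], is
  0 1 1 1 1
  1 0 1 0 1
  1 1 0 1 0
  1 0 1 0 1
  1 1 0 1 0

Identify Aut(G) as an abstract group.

Vertex 0 is the unique vertex of degree 4; the remaining 4 vertices each have degree 3 and induce a cycle, so G is the wheel on 5 vertices with hub 0. With the hub fixed, the remaining symmetry is that of the rim cycle C_4, giving the dihedral group D_4.

D_4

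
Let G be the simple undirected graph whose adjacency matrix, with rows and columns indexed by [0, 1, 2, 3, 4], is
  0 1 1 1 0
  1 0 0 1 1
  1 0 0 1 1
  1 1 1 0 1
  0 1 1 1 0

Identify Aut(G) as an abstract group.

D_4

Vertex 3 is the unique vertex of degree 4; the remaining 4 vertices each have degree 3 and induce a cycle, so G is the wheel on 5 vertices with hub 3. Every automorphism fixes the hub and acts on the rim 4-cycle, so Aut(G) ≅ Aut(C_4) = D_4 of order 8.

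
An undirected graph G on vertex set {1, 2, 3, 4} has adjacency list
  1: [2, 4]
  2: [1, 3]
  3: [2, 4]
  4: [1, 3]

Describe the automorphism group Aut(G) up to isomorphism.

G is 2-regular and bipartite with parts {2, 4} and {1, 3} (each part is independent and every cross-pair is an edge), so G = K_{2,2}. Each part can be permuted independently (S_2 × S_2) and the two equal-size parts can also be swapped, giving (S_2 × S_2) ⋊ Z_2 of order 2·(2!)² = 8.

S_2 ≀ Z_2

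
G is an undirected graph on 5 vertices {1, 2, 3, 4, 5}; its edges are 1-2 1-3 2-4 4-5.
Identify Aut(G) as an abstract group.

the cyclic group of order 2

The degree sequence is [2, 2, 1, 2, 1]; the two degree-1 vertices 3 and 5 are the ends of a path, so G = P_5. A path has exactly one nontrivial symmetry — reversal — giving Aut(G) of order 2.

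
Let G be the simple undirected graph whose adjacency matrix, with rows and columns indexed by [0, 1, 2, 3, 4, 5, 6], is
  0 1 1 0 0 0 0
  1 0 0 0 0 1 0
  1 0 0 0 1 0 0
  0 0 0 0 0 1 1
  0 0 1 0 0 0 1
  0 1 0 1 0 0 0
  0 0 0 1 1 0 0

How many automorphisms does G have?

G is 2-regular and connected on 7 vertices, i.e. the cycle C_7. C_7 has 7 rotations and 7 reflections, so Aut(C_7) ≅ D_7 of order 14.

14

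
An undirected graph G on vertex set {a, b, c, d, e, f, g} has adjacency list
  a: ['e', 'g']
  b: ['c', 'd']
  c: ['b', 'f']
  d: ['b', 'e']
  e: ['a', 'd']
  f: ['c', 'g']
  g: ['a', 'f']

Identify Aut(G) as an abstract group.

G is 2-regular and connected on 7 vertices, i.e. the cycle C_7. C_7 has 7 rotations and 7 reflections, so Aut(C_7) ≅ D_7 of order 14.

the dihedral group of order 14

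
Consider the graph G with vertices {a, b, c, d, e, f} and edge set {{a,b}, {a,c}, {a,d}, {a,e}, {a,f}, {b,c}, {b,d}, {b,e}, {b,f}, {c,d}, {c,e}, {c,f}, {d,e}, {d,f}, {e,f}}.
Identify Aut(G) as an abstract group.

S_6

Every vertex has degree 5, so G is the complete graph K_6. Every bijection on the vertex set is an automorphism of K_6; hence Aut(K_6) ≅ S_6, order 720.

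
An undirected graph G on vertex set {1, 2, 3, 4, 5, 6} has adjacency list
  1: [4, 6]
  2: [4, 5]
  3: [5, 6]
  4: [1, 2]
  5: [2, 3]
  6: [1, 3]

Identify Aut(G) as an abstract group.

D_6

Every vertex has degree 2 and the graph is connected, so G is the 6-cycle C_6. C_6 has 6 rotations and 6 reflections, so Aut(C_6) ≅ D_6 of order 12.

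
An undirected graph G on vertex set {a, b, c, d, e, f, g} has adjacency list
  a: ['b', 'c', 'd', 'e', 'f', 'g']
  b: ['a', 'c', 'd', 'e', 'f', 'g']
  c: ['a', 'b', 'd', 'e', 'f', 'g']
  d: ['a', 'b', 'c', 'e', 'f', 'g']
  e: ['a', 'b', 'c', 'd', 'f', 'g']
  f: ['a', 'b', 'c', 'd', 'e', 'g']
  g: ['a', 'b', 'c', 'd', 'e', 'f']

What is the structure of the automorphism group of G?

All 7 vertices are pairwise adjacent: G = K_7. Any permutation of the 7 vertices preserves K_7, so Aut(K_7) = S_7 of order 7! = 5040.

S_7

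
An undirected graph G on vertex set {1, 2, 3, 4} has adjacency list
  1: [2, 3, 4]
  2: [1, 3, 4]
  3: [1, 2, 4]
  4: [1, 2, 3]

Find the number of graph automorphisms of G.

Every vertex has degree 3, so G is the complete graph K_4. Every bijection on the vertex set is an automorphism of K_4; hence Aut(K_4) ≅ S_4, order 24.

24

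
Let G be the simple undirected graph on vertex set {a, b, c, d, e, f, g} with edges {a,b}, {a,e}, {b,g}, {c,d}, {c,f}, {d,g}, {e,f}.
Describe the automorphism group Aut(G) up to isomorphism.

the dihedral group of order 14

Every vertex has degree 2 and the graph is connected, so G is the 7-cycle C_7. The automorphisms of the 7-cycle are exactly the symmetries of a regular 7-gon: the dihedral group D_7, |D_7| = 14.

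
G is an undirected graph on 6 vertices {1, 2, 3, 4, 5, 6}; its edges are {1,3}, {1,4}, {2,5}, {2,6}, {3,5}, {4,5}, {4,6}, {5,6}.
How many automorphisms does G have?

The degree sequence is [2, 2, 2, 3, 4, 3]. Checking the degree-preserving permutations of the vertex set shows that none except the identity preserves every edge, so Aut(G) is trivial.

1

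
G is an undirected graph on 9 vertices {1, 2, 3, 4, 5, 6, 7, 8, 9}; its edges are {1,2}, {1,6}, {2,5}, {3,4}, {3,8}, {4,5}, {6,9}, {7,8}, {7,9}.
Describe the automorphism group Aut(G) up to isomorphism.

Every vertex has degree 2 and the graph is connected, so G is the 9-cycle C_9. The automorphisms of the 9-cycle are exactly the symmetries of a regular 9-gon: the dihedral group D_9, |D_9| = 18.

the dihedral group of order 18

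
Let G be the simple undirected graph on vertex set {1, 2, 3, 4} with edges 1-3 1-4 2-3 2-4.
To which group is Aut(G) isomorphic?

G is 2-regular and bipartite on 2^2 = 4 vertices with girth 4; it is the hypercube graph Q_2. The symmetry group of the 2-cube is the hyperoctahedral group B_2 = Z_2 ≀ S_2, of order 2^2·2! = 8.

the hyperoctahedral group B_2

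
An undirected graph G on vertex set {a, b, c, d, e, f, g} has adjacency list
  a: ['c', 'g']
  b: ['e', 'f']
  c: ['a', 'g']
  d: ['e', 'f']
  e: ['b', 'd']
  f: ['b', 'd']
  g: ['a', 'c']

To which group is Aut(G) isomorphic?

G has two connected components, {b, d, e, f} and {a, c, g}; each is 2-regular, so G = C_4 ⊔ C_3. No automorphism exchanges components of different sizes, hence Aut(G) is the direct product D_4 × D_3, order 48.

D_4 × D_3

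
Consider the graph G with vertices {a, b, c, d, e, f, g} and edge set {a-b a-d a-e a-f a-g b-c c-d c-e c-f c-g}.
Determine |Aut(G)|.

240

The vertices split by degree into {a, c} (degree 5) and {b, d, e, f, g} (degree 2); every edge runs between the two parts, so G is the complete bipartite graph K_{2,5}. The parts have unequal sizes, so no automorphism swaps them; each part is permuted independently, giving S_5 × S_2 of order 5!·2! = 240.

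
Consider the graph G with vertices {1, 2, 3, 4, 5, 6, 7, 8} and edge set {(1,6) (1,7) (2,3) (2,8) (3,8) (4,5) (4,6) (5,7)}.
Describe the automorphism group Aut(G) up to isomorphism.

G has two connected components, {1, 4, 5, 6, 7} and {2, 3, 8}; each is 2-regular, so G = C_5 ⊔ C_3. The components are non-isomorphic (different sizes), so Aut(G) = Aut(C_5) × Aut(C_3) = D_5 × D_3 of order 10·6 = 60.

D_5 × D_3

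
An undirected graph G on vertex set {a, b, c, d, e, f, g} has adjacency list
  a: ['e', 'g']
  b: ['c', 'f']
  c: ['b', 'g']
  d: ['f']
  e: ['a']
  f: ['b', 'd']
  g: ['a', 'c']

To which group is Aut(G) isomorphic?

Z_2

The degree sequence is [2, 2, 2, 1, 1, 2, 2]; the two degree-1 vertices d and e are the ends of a path, so G = P_7. A path has exactly one nontrivial symmetry — reversal — giving Aut(G) of order 2.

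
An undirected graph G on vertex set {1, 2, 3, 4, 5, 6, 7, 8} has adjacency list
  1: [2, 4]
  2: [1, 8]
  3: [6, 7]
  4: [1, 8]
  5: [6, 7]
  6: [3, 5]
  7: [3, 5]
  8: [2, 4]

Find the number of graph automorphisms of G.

G has two connected components, {1, 2, 4, 8} and {3, 5, 6, 7}; each is 2-regular, so G = C_4 ⊔ C_4. Aut of a disjoint union of two copies of C_4 is the wreath product D_4 ≀ Z_2, of order 2·8² = 128.

128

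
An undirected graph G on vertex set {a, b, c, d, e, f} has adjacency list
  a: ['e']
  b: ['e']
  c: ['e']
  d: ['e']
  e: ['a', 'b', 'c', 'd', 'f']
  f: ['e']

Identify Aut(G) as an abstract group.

Vertex e has degree 5 and every other vertex has degree 1, so G is the star K_{1,5} with centre e. Any automorphism fixes the centre and permutes the 5 leaves freely, so Aut(G) ≅ S_5 of order 5! = 120.

the symmetric group on 5 letters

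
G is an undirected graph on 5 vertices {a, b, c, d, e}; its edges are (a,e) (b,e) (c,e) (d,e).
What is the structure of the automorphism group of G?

S_4

Vertex e has degree 4 and every other vertex has degree 1, so G is the star K_{1,4} with centre e. The 4 leaves are pairwise interchangeable while the centre is fixed, giving Aut(G) = S_4.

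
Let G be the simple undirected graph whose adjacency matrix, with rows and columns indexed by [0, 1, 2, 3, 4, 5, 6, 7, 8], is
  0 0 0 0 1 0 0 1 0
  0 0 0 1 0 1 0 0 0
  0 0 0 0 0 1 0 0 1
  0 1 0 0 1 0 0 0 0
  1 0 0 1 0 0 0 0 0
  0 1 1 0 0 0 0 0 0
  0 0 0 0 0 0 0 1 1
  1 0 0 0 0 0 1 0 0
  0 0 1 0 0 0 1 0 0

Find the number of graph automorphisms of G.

18

G is 2-regular and connected on 9 vertices, i.e. the cycle C_9. C_9 has 9 rotations and 9 reflections, so Aut(C_9) ≅ D_9 of order 18.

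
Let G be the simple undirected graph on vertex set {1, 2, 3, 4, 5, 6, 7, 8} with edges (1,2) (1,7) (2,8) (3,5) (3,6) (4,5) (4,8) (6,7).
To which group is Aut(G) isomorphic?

the dihedral group of order 16

Every vertex has degree 2 and the graph is connected, so G is the 8-cycle C_8. C_8 has 8 rotations and 8 reflections, so Aut(C_8) ≅ D_8 of order 16.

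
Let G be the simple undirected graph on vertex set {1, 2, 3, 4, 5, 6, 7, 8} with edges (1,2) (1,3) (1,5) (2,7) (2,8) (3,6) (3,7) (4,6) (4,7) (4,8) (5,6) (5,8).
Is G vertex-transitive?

G is 3-regular and bipartite on 2^3 = 8 vertices with girth 4; it is the hypercube graph Q_3. Aut(Q_3) consists of the signed permutations of the 3 coordinate axes: 3! permutations times 2^3 sign flips, so |Aut| = 2^3·3! = 48. This group acts transitively on the 8 vertices.

Yes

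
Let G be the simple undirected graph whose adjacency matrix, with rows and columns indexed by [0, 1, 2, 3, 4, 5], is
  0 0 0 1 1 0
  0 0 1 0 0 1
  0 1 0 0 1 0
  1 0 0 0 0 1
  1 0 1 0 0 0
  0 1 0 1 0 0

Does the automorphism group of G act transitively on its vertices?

G is 2-regular and connected on 6 vertices, i.e. the cycle C_6. C_6 has 6 rotations and 6 reflections, so Aut(C_6) ≅ D_6 of order 12. This group acts transitively on the 6 vertices.

Yes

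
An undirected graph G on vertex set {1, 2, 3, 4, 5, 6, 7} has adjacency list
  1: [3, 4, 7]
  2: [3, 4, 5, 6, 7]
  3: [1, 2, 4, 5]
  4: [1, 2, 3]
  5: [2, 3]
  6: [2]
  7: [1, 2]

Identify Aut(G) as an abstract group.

Degrees alone do not determine every vertex (e.g. 1 and 4 both have degree 3), but their neighbour-degree multisets differ: N(1) has degrees [2, 3, 4] while N(4) has degrees [3, 4, 5]. Repeating this refinement separates all vertices, so the only automorphism is the identity.

the trivial group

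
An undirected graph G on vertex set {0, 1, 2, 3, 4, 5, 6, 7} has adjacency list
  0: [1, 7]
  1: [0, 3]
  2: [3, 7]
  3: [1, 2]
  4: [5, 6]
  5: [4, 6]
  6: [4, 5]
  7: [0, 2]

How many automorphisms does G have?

G has two connected components, {0, 1, 2, 3, 7} and {4, 5, 6}; each is 2-regular, so G = C_5 ⊔ C_3. No automorphism exchanges components of different sizes, hence Aut(G) is the direct product D_5 × D_3, order 60.

60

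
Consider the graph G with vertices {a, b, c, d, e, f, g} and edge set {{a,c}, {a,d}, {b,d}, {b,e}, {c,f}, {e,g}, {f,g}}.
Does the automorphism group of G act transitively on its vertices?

Every vertex has degree 2 and the graph is connected, so G is the 7-cycle C_7. The automorphisms of the 7-cycle are exactly the symmetries of a regular 7-gon: the dihedral group D_7, |D_7| = 14. Under this action every vertex can be carried to every other, so G is vertex-transitive.

Yes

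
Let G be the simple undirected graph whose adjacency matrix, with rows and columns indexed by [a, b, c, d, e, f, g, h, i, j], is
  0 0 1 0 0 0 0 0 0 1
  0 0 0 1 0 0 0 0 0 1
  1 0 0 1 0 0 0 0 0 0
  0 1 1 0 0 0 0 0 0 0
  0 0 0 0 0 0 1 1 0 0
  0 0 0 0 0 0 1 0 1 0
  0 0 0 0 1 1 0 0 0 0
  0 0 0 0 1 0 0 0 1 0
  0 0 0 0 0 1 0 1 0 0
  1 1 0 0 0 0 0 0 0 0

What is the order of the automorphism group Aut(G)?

G has two connected components, {e, f, g, h, i} and {a, b, c, d, j}; each is 2-regular, so G = C_5 ⊔ C_5. With two isomorphic components, Aut(G) = Aut(C_5) ≀ S_2 = (D_5 × D_5) ⋊ Z_2: permute each cycle by D_5, then optionally swap the two cycles. Order 2·(2·5)² = 200.

200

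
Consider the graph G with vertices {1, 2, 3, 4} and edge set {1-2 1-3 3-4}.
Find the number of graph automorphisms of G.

2

The degree sequence is [2, 1, 2, 1]; the two degree-1 vertices 2 and 4 are the ends of a path, so G = P_4. A path has exactly one nontrivial symmetry — reversal — giving Aut(G) of order 2.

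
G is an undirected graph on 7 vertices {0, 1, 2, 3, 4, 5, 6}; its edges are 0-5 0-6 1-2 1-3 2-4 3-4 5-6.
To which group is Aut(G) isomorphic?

D_3 × D_4

G has two connected components, {1, 2, 3, 4} and {0, 5, 6}; each is 2-regular, so G = C_4 ⊔ C_3. The components are non-isomorphic (different sizes), so Aut(G) = Aut(C_3) × Aut(C_4) = D_3 × D_4 of order 6·8 = 48.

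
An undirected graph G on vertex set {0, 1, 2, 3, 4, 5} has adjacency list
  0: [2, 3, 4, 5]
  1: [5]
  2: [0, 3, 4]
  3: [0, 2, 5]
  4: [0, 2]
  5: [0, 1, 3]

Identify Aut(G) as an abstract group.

the trivial group

Degrees alone do not determine every vertex (e.g. 2 and 3 both have degree 3), but their neighbour-degree multisets differ: N(2) has degrees [2, 3, 4] while N(3) has degrees [3, 3, 4]. Repeating this refinement separates all vertices, so the only automorphism is the identity.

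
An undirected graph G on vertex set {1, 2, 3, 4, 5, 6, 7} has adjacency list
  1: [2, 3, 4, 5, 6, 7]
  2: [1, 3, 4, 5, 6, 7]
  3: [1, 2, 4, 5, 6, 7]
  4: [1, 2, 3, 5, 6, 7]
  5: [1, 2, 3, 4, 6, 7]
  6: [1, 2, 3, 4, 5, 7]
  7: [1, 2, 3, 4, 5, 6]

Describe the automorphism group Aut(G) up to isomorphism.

Every vertex has degree 6, so G is the complete graph K_7. Any permutation of the 7 vertices preserves K_7, so Aut(K_7) = S_7 of order 7! = 5040.

the symmetric group on 7 letters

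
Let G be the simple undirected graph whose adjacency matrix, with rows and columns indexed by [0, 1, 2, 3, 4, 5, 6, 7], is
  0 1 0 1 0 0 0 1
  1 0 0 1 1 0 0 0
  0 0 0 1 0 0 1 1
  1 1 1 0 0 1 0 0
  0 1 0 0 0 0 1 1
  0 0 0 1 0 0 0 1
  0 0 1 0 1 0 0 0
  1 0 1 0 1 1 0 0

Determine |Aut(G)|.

The degree sequence is [3, 3, 3, 4, 3, 2, 2, 4]. Checking the degree-preserving permutations of the vertex set shows that none except the identity preserves every edge, so Aut(G) is trivial.

1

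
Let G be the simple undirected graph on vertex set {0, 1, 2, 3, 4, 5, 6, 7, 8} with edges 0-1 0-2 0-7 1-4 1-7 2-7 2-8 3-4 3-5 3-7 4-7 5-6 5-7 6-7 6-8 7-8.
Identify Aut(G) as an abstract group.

D_8

Vertex 7 is the unique vertex of degree 8; the remaining 8 vertices each have degree 3 and induce a cycle, so G is the wheel on 9 vertices with hub 7. With the hub fixed, the remaining symmetry is that of the rim cycle C_8, giving the dihedral group D_8.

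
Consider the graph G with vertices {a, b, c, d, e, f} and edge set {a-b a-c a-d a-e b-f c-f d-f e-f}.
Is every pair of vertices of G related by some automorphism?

Automorphisms preserve degree, but G has vertices of degree 2 and vertices of degree 4; no automorphism maps one to the other, so G is not vertex-transitive.

No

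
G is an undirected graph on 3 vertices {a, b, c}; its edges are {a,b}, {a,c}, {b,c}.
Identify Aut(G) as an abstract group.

the symmetric group on 3 letters

Every vertex has degree 2, so G is the complete graph K_3. Every bijection on the vertex set is an automorphism of K_3; hence Aut(K_3) ≅ S_3, order 6.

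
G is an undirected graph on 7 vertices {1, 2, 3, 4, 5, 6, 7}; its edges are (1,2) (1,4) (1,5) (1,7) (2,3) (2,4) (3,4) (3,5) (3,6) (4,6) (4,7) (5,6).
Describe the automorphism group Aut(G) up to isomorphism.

Degrees alone do not determine every vertex (e.g. 1 and 3 both have degree 4), but their neighbour-degree multisets differ: N(1) has degrees [2, 3, 3, 5] while N(3) has degrees [3, 3, 3, 5]. Repeating this refinement separates all vertices, so the only automorphism is the identity.

{e}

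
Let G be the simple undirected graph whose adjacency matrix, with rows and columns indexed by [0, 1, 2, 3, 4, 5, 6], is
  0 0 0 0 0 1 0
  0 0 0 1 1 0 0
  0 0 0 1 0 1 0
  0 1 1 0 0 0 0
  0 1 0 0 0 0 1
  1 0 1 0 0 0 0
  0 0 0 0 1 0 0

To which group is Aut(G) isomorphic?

the cyclic group of order 2

The degree sequence is [1, 2, 2, 2, 2, 2, 1]; the two degree-1 vertices 0 and 6 are the ends of a path, so G = P_7. A path has exactly one nontrivial symmetry — reversal — giving Aut(G) of order 2.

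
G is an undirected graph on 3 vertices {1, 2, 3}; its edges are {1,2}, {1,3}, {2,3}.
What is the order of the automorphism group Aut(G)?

All 3 vertices are pairwise adjacent: G = K_3. Every bijection on the vertex set is an automorphism of K_3; hence Aut(K_3) ≅ S_3, order 6.

6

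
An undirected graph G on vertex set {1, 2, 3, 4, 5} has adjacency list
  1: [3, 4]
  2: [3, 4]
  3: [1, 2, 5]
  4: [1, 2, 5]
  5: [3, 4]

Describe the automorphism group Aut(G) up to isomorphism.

The vertices split by degree into {3, 4} (degree 3) and {1, 2, 5} (degree 2); every edge runs between the two parts, so G is the complete bipartite graph K_{2,3}. The parts have unequal sizes, so no automorphism swaps them; each part is permuted independently, giving S_2 × S_3 of order 2!·3! = 12.

S_2 × S_3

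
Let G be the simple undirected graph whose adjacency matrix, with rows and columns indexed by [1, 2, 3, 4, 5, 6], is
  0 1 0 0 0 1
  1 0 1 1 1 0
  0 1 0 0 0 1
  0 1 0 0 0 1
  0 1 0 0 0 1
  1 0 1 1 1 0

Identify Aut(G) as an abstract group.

The vertices split by degree into {2, 6} (degree 4) and {1, 3, 4, 5} (degree 2); every edge runs between the two parts, so G is the complete bipartite graph K_{2,4}. Automorphisms preserve the bipartition setwise (since the parts differ in size) and act as S_2 × S_4 within it; |Aut| = 48.

S_2 × S_4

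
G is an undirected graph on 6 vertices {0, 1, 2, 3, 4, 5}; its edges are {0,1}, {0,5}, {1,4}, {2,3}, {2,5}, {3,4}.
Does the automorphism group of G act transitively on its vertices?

G is 2-regular and connected on 6 vertices, i.e. the cycle C_6. The automorphisms of the 6-cycle are exactly the symmetries of a regular 6-gon: the dihedral group D_6, |D_6| = 12. This group acts transitively on the 6 vertices.

Yes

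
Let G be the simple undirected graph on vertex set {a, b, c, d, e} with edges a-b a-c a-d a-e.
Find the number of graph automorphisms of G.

Vertex a has degree 4 and every other vertex has degree 1, so G is the star K_{1,4} with centre a. Any automorphism fixes the centre and permutes the 4 leaves freely, so Aut(G) ≅ S_4 of order 4! = 24.

24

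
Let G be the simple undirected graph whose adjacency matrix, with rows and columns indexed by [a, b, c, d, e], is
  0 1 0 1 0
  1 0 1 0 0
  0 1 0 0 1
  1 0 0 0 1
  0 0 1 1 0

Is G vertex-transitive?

Yes

G is 2-regular and connected on 5 vertices, i.e. the cycle C_5. The automorphisms of the 5-cycle are exactly the symmetries of a regular 5-gon: the dihedral group D_5, |D_5| = 10. Under this action every vertex can be carried to every other, so G is vertex-transitive.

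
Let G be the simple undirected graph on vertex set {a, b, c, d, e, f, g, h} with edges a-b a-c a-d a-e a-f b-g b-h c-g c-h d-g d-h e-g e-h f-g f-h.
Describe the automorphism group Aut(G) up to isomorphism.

The vertices split by degree into {a, g, h} (degree 5) and {b, c, d, e, f} (degree 3); every edge runs between the two parts, so G is the complete bipartite graph K_{3,5}. The parts have unequal sizes, so no automorphism swaps them; each part is permuted independently, giving S_3 × S_5 of order 3!·5! = 720.

S_3 × S_5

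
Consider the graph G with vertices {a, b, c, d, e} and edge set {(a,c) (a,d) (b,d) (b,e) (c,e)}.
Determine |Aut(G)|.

Every vertex has degree 2 and the graph is connected, so G is the 5-cycle C_5. The automorphisms of the 5-cycle are exactly the symmetries of a regular 5-gon: the dihedral group D_5, |D_5| = 10.

10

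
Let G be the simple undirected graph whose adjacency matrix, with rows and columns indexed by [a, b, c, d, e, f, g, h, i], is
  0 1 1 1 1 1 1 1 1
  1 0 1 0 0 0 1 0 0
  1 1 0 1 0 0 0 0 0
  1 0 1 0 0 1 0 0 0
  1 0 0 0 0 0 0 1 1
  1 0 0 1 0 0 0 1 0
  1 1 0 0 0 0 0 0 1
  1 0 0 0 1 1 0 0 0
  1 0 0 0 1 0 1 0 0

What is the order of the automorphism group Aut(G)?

Vertex a is the unique vertex of degree 8; the remaining 8 vertices each have degree 3 and induce a cycle, so G is the wheel on 9 vertices with hub a. With the hub fixed, the remaining symmetry is that of the rim cycle C_8, giving the dihedral group D_8.

16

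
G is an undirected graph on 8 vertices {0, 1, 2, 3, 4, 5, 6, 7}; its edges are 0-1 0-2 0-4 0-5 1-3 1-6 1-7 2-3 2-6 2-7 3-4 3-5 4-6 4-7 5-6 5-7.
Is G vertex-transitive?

G is 4-regular and bipartite with parts {0, 3, 6, 7} and {1, 2, 4, 5} (each part is independent and every cross-pair is an edge), so G = K_{4,4}. Each part can be permuted independently (S_4 × S_4) and the two equal-size parts can also be swapped, giving (S_4 × S_4) ⋊ Z_2 of order 2·(4!)² = 1152. Under this action every vertex can be carried to every other, so G is vertex-transitive.

Yes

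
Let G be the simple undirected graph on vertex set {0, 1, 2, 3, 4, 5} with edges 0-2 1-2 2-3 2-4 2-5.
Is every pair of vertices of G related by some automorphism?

Vertex 2 is the only vertex of degree 5, so every automorphism fixes it; G is not vertex-transitive.

No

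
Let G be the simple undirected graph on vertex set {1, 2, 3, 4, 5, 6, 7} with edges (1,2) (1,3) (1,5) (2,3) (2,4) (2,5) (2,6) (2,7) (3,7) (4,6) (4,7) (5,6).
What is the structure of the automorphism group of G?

Vertex 2 is the unique vertex of degree 6; the remaining 6 vertices each have degree 3 and induce a cycle, so G is the wheel on 7 vertices with hub 2. Every automorphism fixes the hub and acts on the rim 6-cycle, so Aut(G) ≅ Aut(C_6) = D_6 of order 12.

D_6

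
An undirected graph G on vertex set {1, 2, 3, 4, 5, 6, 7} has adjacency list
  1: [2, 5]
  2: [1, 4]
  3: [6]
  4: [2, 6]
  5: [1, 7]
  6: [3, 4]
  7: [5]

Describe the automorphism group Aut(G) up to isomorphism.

The degree sequence is [2, 2, 1, 2, 2, 2, 1]; the two degree-1 vertices 3 and 7 are the ends of a path, so G = P_7. The only nontrivial automorphism of a path is the end-to-end reflection, so Aut(G) ≅ Z_2.

C_2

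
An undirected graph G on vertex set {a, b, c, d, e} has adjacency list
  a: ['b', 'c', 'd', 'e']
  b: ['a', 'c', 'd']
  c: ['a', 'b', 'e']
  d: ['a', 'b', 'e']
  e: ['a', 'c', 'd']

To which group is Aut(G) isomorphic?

Vertex a is the unique vertex of degree 4; the remaining 4 vertices each have degree 3 and induce a cycle, so G is the wheel on 5 vertices with hub a. Every automorphism fixes the hub and acts on the rim 4-cycle, so Aut(G) ≅ Aut(C_4) = D_4 of order 8.

the dihedral group of order 8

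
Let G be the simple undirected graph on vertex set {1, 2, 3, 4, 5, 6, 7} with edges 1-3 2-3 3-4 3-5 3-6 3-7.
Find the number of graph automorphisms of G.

720

Vertex 3 has degree 6 and every other vertex has degree 1, so G is the star K_{1,6} with centre 3. The 6 leaves are pairwise interchangeable while the centre is fixed, giving Aut(G) = S_6.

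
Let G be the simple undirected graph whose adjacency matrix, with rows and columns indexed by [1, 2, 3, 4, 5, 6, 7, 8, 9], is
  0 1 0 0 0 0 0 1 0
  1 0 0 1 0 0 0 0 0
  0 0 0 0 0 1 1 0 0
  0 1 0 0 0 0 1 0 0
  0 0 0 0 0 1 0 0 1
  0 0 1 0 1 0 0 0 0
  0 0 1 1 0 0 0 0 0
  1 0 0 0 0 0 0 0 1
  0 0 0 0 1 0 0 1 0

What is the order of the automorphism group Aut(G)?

Every vertex has degree 2 and the graph is connected, so G is the 9-cycle C_9. C_9 has 9 rotations and 9 reflections, so Aut(C_9) ≅ D_9 of order 18.

18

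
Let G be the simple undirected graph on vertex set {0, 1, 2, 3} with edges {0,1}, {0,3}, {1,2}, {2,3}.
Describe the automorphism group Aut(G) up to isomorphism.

the dihedral group of order 8

G is 2-regular and bipartite on 2^2 = 4 vertices with girth 4; it is the hypercube graph Q_2. The symmetry group of the 2-cube is the hyperoctahedral group B_2 = Z_2 ≀ S_2, of order 2^2·2! = 8.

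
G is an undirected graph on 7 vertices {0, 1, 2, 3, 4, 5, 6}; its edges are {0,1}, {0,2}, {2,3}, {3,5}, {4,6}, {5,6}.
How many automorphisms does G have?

2

The degree sequence is [2, 1, 2, 2, 1, 2, 2]; the two degree-1 vertices 1 and 4 are the ends of a path, so G = P_7. A path has exactly one nontrivial symmetry — reversal — giving Aut(G) of order 2.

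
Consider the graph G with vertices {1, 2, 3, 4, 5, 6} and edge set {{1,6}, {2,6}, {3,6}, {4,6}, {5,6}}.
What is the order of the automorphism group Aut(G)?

Vertex 6 has degree 5 and every other vertex has degree 1, so G is the star K_{1,5} with centre 6. Any automorphism fixes the centre and permutes the 5 leaves freely, so Aut(G) ≅ S_5 of order 5! = 120.

120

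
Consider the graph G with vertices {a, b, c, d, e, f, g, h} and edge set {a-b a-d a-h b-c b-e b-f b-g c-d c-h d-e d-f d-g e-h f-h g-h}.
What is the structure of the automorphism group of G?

The vertices split by degree into {b, d, h} (degree 5) and {a, c, e, f, g} (degree 3); every edge runs between the two parts, so G is the complete bipartite graph K_{3,5}. Automorphisms preserve the bipartition setwise (since the parts differ in size) and act as S_5 × S_3 within it; |Aut| = 720.

S_5 × S_3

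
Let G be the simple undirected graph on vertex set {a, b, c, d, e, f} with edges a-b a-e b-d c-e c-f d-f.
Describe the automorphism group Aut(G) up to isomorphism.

G is 2-regular and connected on 6 vertices, i.e. the cycle C_6. C_6 has 6 rotations and 6 reflections, so Aut(C_6) ≅ D_6 of order 12.

the dihedral group of order 12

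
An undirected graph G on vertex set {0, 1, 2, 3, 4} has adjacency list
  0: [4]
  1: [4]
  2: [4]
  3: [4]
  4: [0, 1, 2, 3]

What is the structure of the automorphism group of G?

Vertex 4 has degree 4 and every other vertex has degree 1, so G is the star K_{1,4} with centre 4. Any automorphism fixes the centre and permutes the 4 leaves freely, so Aut(G) ≅ S_4 of order 4! = 24.

S_4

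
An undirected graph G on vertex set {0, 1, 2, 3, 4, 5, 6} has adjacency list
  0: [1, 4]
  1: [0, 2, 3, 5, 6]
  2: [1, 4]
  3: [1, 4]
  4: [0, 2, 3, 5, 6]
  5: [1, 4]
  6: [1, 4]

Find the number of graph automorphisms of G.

The vertices split by degree into {1, 4} (degree 5) and {0, 2, 3, 5, 6} (degree 2); every edge runs between the two parts, so G is the complete bipartite graph K_{2,5}. The parts have unequal sizes, so no automorphism swaps them; each part is permuted independently, giving S_5 × S_2 of order 5!·2! = 240.

240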